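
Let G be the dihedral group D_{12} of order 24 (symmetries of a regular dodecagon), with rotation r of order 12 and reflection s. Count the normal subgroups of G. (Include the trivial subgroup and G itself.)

9

G has 34 subgroups. Checking conjugation-invariance by order — order 1: 1/1 normal; order 2: 1/13 normal; order 3: 1/1 normal; order 4: 1/7 normal; order 6: 1/5 normal; order 8: 0/3 normal; order 12: 3/3 normal; order 24: 1/1 normal.
Total normal subgroups: 9.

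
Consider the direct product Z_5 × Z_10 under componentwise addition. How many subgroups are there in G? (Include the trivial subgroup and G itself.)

|G| = 50, so by Lagrange every subgroup order divides 50. Divisors: 1, 2, 5, 10, 25, 50.
Subgroups by order — order 1: 1; order 2: 1; order 5: 6; order 10: 6; order 25: 1; order 50: 1.
Total: 1 + 1 + 6 + 6 + 1 + 1 = 16.

16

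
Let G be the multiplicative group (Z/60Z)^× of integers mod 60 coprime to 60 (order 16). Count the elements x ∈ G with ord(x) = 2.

7

The elements of order 2 are: 11, 19, 29, 31, 41, 49, 59.
That's 7.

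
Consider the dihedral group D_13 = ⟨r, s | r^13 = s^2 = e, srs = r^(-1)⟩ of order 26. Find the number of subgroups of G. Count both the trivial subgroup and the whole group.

16

|G| = 26, so by Lagrange every subgroup order divides 26. Divisors: 1, 2, 13, 26.
Subgroups by order — order 1: 1; order 2: 13; order 13: 1; order 26: 1.
Total: 1 + 13 + 1 + 1 = 16.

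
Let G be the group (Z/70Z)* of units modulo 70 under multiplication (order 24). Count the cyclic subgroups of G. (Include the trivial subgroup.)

A cyclic subgroup of order d is generated by each of its φ(d) elements of order d, so the cyclic subgroups of order d number (#elements of order d)/φ(d).
Cyclic subgroups by order — order 1: 1; order 2: 3; order 3: 1; order 4: 2; order 6: 3; order 12: 2.
Total: 12.

12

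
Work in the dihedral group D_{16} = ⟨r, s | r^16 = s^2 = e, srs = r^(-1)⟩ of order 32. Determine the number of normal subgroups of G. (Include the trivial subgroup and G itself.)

8

G has 36 subgroups. Checking conjugation-invariance by order — order 1: 1/1 normal; order 2: 1/17 normal; order 4: 1/9 normal; order 8: 1/5 normal; order 16: 3/3 normal; order 32: 1/1 normal.
Total normal subgroups: 8.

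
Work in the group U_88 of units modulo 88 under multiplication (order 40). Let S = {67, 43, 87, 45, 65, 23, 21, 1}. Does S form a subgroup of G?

Yes

|S| = 8 divides |G| = 40, consistent with Lagrange.
S contains the identity, every element's inverse is in S, and S is closed under ·: it is a subgroup.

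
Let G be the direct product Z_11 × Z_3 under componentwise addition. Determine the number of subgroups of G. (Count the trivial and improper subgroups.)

|G| = 33, so by Lagrange every subgroup order divides 33. Divisors: 1, 3, 11, 33.
Subgroups by order — order 1: 1; order 3: 1; order 11: 1; order 33: 1.
Total: 1 + 1 + 1 + 1 = 4.

4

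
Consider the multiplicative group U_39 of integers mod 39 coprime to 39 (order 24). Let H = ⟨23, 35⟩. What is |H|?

12

|⟨23⟩| = 6 and |⟨35⟩| = 6, so |H| is a multiple of lcm(6, 6) = 6 and divides |G| = 24.
Closing under the operation: H = {1, 4, 10, 14, 16, 17, 22, 23, 25, 29, 35, 38}, so |H| = 12.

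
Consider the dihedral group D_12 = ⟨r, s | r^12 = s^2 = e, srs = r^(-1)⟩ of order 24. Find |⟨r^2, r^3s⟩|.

|⟨r^2⟩| = 6 and |⟨r^3s⟩| = 2, so |H| is a multiple of lcm(6, 2) = 6 and divides |G| = 24.
Closing under the operation: H = {e, r^2, r^4, r^6, r^8, r^10, rs, r^3s, r^5s, r^7s, r^9s, r^11s}, so |H| = 12.

12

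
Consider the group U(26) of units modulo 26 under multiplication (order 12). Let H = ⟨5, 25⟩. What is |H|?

4

|⟨5⟩| = 4 and |⟨25⟩| = 2, so |H| is a multiple of lcm(4, 2) = 4 and divides |G| = 12.
Closing under the operation: H = {1, 5, 21, 25}, so |H| = 4.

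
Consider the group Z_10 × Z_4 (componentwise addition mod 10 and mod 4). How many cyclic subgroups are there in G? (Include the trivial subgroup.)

12

Group the elements of G by the cyclic subgroup they generate; each cyclic subgroup of order d accounts for φ(d) elements.
Cyclic subgroups by order — order 1: 1; order 2: 3; order 4: 2; order 5: 1; order 10: 3; order 20: 2.
Total: 12.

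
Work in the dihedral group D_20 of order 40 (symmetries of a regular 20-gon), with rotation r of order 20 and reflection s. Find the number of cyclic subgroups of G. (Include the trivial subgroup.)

Each element a generates a cyclic subgroup ⟨a⟩; distinct elements may generate the same one (a cyclic group of order d has φ(d) generators).
Cyclic subgroups by order — order 1: 1; order 2: 21; order 4: 1; order 5: 1; order 10: 1; order 20: 1.
Total: 26.

26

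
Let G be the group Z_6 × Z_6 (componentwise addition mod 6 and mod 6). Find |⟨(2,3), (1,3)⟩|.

|⟨(2,3)⟩| = 6 and |⟨(1,3)⟩| = 6, so |H| is a multiple of lcm(6, 6) = 6 and divides |G| = 36.
Closing under the operation: H = {(0,0), (0,3), (1,0), (1,3), (2,0), (2,3), (3,0), (3,3), (4,0), (4,3), (5,0), (5,3)}, so |H| = 12.

12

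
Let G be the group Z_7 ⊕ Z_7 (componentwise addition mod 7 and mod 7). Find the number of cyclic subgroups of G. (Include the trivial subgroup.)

Each element a generates a cyclic subgroup ⟨a⟩; distinct elements may generate the same one (a cyclic group of order d has φ(d) generators).
Cyclic subgroups by order — order 1: 1; order 7: 8.
Total: 9.

9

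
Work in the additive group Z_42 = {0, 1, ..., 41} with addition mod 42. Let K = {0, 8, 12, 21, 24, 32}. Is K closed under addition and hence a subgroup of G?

No

32 ∈ K but its inverse 10 ∉ K, so K is not a subgroup.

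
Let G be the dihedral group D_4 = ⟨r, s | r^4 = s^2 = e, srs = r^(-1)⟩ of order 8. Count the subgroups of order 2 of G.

|G| = 8 and 2 | 8, so subgroups of order 2 are possible by Lagrange.
The subgroups of order 2 are: {e, r^2}; {e, r^2s}; {e, r^3s}; {e, rs}; … (5 in all).
So G has 5 subgroups of order 2.

5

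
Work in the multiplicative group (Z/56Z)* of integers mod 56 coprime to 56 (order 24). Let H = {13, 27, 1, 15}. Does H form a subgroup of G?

Yes

|H| = 4 divides |G| = 24, consistent with Lagrange.
H contains the identity, every element's inverse is in H, and H is closed under ·: it is a subgroup.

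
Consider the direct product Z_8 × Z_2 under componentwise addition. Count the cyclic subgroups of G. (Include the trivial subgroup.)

8

Group the elements of G by the cyclic subgroup they generate; each cyclic subgroup of order d accounts for φ(d) elements.
Cyclic subgroups by order — order 1: 1; order 2: 3; order 4: 2; order 8: 2.
Total: 8.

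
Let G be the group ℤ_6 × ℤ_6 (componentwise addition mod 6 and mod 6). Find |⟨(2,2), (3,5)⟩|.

18

|⟨(2,2)⟩| = 3 and |⟨(3,5)⟩| = 6, so |H| is a multiple of lcm(3, 6) = 6 and divides |G| = 36.
Closing under the operation: H = {(0,0), (0,2), (0,4), (1,1), (1,3), (1,5), (2,0), (2,2), (2,4), (3,1), (3,3), (3,5), (4,0), (4,2), (4,4), (5,1), (5,3), (5,5)}, so |H| = 18.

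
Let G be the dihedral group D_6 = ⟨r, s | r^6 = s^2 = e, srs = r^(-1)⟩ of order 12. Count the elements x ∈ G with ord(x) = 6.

2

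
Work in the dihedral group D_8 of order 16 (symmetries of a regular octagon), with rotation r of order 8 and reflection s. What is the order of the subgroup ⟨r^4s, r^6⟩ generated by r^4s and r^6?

|⟨r^4s⟩| = 2 and |⟨r^6⟩| = 4, so |H| is a multiple of lcm(2, 4) = 4 and divides |G| = 16.
Closing under the operation: H = {e, r^2, r^4, r^6, s, r^2s, r^4s, r^6s}, so |H| = 8.

8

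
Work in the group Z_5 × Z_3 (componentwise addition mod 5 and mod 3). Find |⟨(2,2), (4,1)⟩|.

15

|⟨(2,2)⟩| = 15 and |⟨(4,1)⟩| = 15, so |H| is a multiple of lcm(15, 15) = 15 and divides |G| = 15.
Closing {(2,2), (4,1)} under the group operation gives all of G, so |H| = 15.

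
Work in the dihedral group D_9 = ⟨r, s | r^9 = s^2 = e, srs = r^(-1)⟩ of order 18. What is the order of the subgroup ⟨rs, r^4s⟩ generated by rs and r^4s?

|⟨rs⟩| = 2 and |⟨r^4s⟩| = 2, so |H| is a multiple of lcm(2, 2) = 2 and divides |G| = 18.
Closing under the operation: H = {e, r^3, r^6, rs, r^4s, r^7s}, so |H| = 6.

6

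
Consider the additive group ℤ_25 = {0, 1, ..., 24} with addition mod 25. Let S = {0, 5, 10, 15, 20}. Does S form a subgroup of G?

Yes

|S| = 5 divides |G| = 25, consistent with Lagrange.
S contains the identity, every element's inverse is in S, and S is closed under +: it is a subgroup.
In fact S = ⟨20⟩.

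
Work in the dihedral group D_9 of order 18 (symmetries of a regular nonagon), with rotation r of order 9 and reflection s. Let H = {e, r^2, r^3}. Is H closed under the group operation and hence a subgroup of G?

r^2 ∈ H but its inverse r^7 ∉ H, so H is not a subgroup.

No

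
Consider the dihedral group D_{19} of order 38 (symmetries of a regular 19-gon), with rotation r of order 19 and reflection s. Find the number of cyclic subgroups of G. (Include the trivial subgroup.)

21

Each element a generates a cyclic subgroup ⟨a⟩; distinct elements may generate the same one (a cyclic group of order d has φ(d) generators).
Cyclic subgroups by order — order 1: 1; order 2: 19; order 19: 1.
Total: 21.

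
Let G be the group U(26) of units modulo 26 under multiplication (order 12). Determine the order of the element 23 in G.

Compute successive powers of 23 mod 26: 23, 9, 25, 3, 17, 1; 23^6 ≡ 1 (mod 26).
So |⟨23⟩| = 6.

6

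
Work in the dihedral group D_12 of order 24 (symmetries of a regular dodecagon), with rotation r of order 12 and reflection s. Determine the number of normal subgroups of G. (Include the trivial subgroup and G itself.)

9

G has 34 subgroups. Checking conjugation-invariance by order — order 1: 1/1 normal; order 2: 1/13 normal; order 3: 1/1 normal; order 4: 1/7 normal; order 6: 1/5 normal; order 8: 0/3 normal; order 12: 3/3 normal; order 24: 1/1 normal.
Total normal subgroups: 9.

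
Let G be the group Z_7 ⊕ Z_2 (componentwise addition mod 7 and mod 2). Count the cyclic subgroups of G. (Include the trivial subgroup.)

4

Each element a generates a cyclic subgroup ⟨a⟩; distinct elements may generate the same one (a cyclic group of order d has φ(d) generators).
Cyclic subgroups by order — order 1: 1; order 2: 1; order 7: 1; order 14: 1.
Total: 4.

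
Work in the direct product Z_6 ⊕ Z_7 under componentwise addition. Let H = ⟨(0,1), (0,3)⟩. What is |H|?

7

|⟨(0,1)⟩| = 7 and |⟨(0,3)⟩| = 7, so |H| is a multiple of lcm(7, 7) = 7 and divides |G| = 42.
Closing under the operation: H = {(0,0), (0,1), (0,2), (0,3), (0,4), (0,5), (0,6)}, so |H| = 7.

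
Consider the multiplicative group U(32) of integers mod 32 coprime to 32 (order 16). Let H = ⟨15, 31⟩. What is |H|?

4

|⟨15⟩| = 2 and |⟨31⟩| = 2, so |H| is a multiple of lcm(2, 2) = 2 and divides |G| = 16.
Closing under the operation: H = {1, 15, 17, 31}, so |H| = 4.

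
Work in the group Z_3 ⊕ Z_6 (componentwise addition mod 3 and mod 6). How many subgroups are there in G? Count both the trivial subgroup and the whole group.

|G| = 18, so by Lagrange every subgroup order divides 18. Divisors: 1, 2, 3, 6, 9, 18.
Subgroups by order — order 1: 1; order 2: 1; order 3: 4; order 6: 4; order 9: 1; order 18: 1.
Total: 1 + 1 + 4 + 4 + 1 + 1 = 12.

12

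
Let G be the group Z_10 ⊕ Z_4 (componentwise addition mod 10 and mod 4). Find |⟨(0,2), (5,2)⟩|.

4

|⟨(0,2)⟩| = 2 and |⟨(5,2)⟩| = 2, so |H| is a multiple of lcm(2, 2) = 2 and divides |G| = 40.
Closing under the operation: H = {(0,0), (0,2), (5,0), (5,2)}, so |H| = 4.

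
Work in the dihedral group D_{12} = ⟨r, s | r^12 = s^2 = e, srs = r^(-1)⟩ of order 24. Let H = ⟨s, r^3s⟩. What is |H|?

|⟨s⟩| = 2 and |⟨r^3s⟩| = 2, so |H| is a multiple of lcm(2, 2) = 2 and divides |G| = 24.
Closing under the operation: H = {e, r^3, r^6, r^9, s, r^3s, r^6s, r^9s}, so |H| = 8.

8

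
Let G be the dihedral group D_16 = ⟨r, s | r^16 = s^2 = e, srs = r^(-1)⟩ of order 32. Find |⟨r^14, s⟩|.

16

|⟨r^14⟩| = 8 and |⟨s⟩| = 2, so |H| is a multiple of lcm(8, 2) = 8 and divides |G| = 32.
Closing under the operation: H = {e, r^2, r^4, r^6, r^8, r^10, r^12, r^14, s, r^2s, r^4s, r^6s, r^8s, r^10s, r^12s, r^14s}, so |H| = 16.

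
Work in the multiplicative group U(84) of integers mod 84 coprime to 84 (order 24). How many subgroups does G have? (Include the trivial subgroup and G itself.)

|G| = 24, so by Lagrange every subgroup order divides 24. Divisors: 1, 2, 3, 4, 6, 8, 12, 24.
Subgroups by order — order 1: 1; order 2: 7; order 3: 1; order 4: 7; order 6: 7; order 8: 1; order 12: 7; order 24: 1.
Total: 1 + 7 + 1 + 7 + 7 + 1 + 7 + 1 = 32.

32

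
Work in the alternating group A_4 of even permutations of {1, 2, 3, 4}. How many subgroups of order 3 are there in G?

|G| = 12 and 3 | 12, so subgroups of order 3 are possible by Lagrange.
The subgroups of order 3 are: {e, (1 2 3), (1 3 2)}; {e, (1 2 4), (1 4 2)}; {e, (1 3 4), (1 4 3)}; {e, (2 3 4), (2 4 3)}.
So G has 4 subgroups of order 3.

4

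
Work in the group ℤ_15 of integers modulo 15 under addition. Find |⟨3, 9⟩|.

|⟨3⟩| = 5 and |⟨9⟩| = 5, so |H| is a multiple of lcm(5, 5) = 5 and divides |G| = 15.
Closing under the operation: H = {0, 3, 6, 9, 12}, so |H| = 5.

5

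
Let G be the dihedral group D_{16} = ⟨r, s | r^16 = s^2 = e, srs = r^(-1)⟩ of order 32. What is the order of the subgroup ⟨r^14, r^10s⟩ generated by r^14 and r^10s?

|⟨r^14⟩| = 8 and |⟨r^10s⟩| = 2, so |H| is a multiple of lcm(8, 2) = 8 and divides |G| = 32.
Closing under the operation: H = {e, r^2, r^4, r^6, r^8, r^10, r^12, r^14, s, r^2s, r^4s, r^6s, r^8s, r^10s, r^12s, r^14s}, so |H| = 16.

16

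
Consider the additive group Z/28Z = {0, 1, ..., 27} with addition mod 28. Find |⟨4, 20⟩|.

7

|⟨4⟩| = 7 and |⟨20⟩| = 7, so |H| is a multiple of lcm(7, 7) = 7 and divides |G| = 28.
Closing under the operation: H = {0, 4, 8, 12, 16, 20, 24}, so |H| = 7.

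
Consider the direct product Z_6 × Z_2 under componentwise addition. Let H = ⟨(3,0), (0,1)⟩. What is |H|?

4

|⟨(3,0)⟩| = 2 and |⟨(0,1)⟩| = 2, so |H| is a multiple of lcm(2, 2) = 2 and divides |G| = 12.
Closing under the operation: H = {(0,0), (0,1), (3,0), (3,1)}, so |H| = 4.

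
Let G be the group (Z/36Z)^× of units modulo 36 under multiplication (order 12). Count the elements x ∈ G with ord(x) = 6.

6

The elements of order 6 are: 5, 7, 11, 23, 29, 31.
That's 6.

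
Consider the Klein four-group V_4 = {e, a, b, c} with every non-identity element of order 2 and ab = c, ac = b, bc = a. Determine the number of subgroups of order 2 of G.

|G| = 4 and 2 | 4, so subgroups of order 2 are possible by Lagrange.
The subgroups of order 2 are: {e, a}; {e, b}; {e, c}.
So G has 3 subgroups of order 2.

3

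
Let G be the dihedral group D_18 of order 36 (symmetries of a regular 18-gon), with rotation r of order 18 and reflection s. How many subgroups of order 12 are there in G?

3

|G| = 36 and 12 | 36, so subgroups of order 12 are possible by Lagrange.
The subgroups of order 12 are: {e, r^3, r^6, r^9, r^12, r^15, rs, r^4s, r^7s, r^10s, r^13s, r^16s}; {e, r^3, r^6, r^9, r^12, r^15, r^2s, r^5s, r^8s, r^11s, r^14s, r^17s}; {e, r^3, r^6, r^9, r^12, r^15, s, r^3s, r^6s, r^9s, r^12s, r^15s}.
So G has 3 subgroups of order 12.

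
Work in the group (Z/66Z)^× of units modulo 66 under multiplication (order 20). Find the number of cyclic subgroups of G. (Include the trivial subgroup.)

Group the elements of G by the cyclic subgroup they generate; each cyclic subgroup of order d accounts for φ(d) elements.
Cyclic subgroups by order — order 1: 1; order 2: 3; order 5: 1; order 10: 3.
Total: 8.

8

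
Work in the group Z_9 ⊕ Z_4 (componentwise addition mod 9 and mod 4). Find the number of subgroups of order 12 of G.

1

|G| = 36 and 12 | 36, so subgroups of order 12 are possible by Lagrange.
The subgroups of order 12 are: {(0,0), (0,1), (0,2), (0,3), (3,0), (3,1), (3,2), (3,3), (6,0), (6,1), (6,2), (6,3)}.
So G has 1 subgroup of order 12.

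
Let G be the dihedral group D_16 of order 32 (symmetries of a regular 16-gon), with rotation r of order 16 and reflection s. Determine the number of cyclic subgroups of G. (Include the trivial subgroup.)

Group the elements of G by the cyclic subgroup they generate; each cyclic subgroup of order d accounts for φ(d) elements.
Cyclic subgroups by order — order 1: 1; order 2: 17; order 4: 1; order 8: 1; order 16: 1.
Total: 21.

21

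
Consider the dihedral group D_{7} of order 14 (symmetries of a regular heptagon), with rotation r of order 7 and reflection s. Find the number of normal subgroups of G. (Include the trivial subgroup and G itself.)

3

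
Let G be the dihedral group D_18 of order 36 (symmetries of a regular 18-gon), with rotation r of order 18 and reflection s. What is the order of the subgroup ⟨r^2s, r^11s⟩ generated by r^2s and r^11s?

4

|⟨r^2s⟩| = 2 and |⟨r^11s⟩| = 2, so |H| is a multiple of lcm(2, 2) = 2 and divides |G| = 36.
Closing under the operation: H = {e, r^9, r^2s, r^11s}, so |H| = 4.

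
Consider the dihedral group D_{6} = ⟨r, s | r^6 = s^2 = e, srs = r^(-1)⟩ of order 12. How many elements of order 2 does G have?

7

The elements of order 2 are: r^3, s, rs, r^2s, r^3s, r^4s, r^5s.
That's 7.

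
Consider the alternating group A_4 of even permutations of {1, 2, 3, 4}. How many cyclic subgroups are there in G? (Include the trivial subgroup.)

8

Each element a generates a cyclic subgroup ⟨a⟩; distinct elements may generate the same one (a cyclic group of order d has φ(d) generators).
Cyclic subgroups by order — order 1: 1; order 2: 3; order 3: 4.
Total: 8.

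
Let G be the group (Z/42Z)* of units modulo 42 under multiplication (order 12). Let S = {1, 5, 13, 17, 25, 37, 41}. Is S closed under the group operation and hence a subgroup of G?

No

|S| = 7 does not divide |G| = 12, so by Lagrange S is not a subgroup.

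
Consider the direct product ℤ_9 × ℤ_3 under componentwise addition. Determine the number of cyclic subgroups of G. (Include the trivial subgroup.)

8

Group the elements of G by the cyclic subgroup they generate; each cyclic subgroup of order d accounts for φ(d) elements.
Cyclic subgroups by order — order 1: 1; order 3: 4; order 9: 3.
Total: 8.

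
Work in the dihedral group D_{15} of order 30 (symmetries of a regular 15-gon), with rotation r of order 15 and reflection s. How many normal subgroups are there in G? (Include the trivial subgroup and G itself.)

5

G has 28 subgroups. Checking conjugation-invariance by order — order 1: 1/1 normal; order 2: 0/15 normal; order 3: 1/1 normal; order 5: 1/1 normal; order 6: 0/5 normal; order 10: 0/3 normal; order 15: 1/1 normal; order 30: 1/1 normal.
Total normal subgroups: 5.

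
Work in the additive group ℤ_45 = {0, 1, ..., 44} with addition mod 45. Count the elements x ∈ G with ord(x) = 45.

24

In a cyclic group of order 45, the number of elements of order d (for d | 45) is φ(d).
φ(45) = 24.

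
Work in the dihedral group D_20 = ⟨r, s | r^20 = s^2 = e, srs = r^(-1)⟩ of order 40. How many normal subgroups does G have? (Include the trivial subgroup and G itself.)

G has 48 subgroups. Checking conjugation-invariance by order — order 1: 1/1 normal; order 2: 1/21 normal; order 4: 1/11 normal; order 5: 1/1 normal; order 8: 0/5 normal; order 10: 1/5 normal; order 20: 3/3 normal; order 40: 1/1 normal.
Total normal subgroups: 9.

9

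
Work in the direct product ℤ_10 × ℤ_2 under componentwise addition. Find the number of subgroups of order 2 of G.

3

|G| = 20 and 2 | 20, so subgroups of order 2 are possible by Lagrange.
The subgroups of order 2 are: {(0,0), (0,1)}; {(0,0), (5,0)}; {(0,0), (5,1)}.
So G has 3 subgroups of order 2.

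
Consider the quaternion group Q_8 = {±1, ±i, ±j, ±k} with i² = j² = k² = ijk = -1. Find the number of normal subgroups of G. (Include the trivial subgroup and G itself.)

G has 6 subgroups. Checking conjugation-invariance by order — order 1: 1/1 normal; order 2: 1/1 normal; order 4: 3/3 normal; order 8: 1/1 normal.
Total normal subgroups: 6.

6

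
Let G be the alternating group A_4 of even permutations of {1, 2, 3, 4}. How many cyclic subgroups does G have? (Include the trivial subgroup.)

8

Each element a generates a cyclic subgroup ⟨a⟩; distinct elements may generate the same one (a cyclic group of order d has φ(d) generators).
Cyclic subgroups by order — order 1: 1; order 2: 3; order 3: 4.
Total: 8.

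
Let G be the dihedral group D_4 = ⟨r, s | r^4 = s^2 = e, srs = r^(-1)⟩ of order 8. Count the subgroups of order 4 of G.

3

|G| = 8 and 4 | 8, so subgroups of order 4 are possible by Lagrange.
The subgroups of order 4 are: {e, r, r^2, r^3}; {e, r^2, s, r^2s}; {e, r^2, rs, r^3s}.
So G has 3 subgroups of order 4.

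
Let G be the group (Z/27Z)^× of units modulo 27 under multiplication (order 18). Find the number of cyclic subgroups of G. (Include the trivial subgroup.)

6

Each element a generates a cyclic subgroup ⟨a⟩; distinct elements may generate the same one (a cyclic group of order d has φ(d) generators).
Cyclic subgroups by order — order 1: 1; order 2: 1; order 3: 1; order 6: 1; order 9: 1; order 18: 1.
Total: 6.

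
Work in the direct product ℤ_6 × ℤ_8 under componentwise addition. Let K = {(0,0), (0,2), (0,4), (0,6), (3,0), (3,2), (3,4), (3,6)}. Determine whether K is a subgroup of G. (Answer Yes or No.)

Yes

|K| = 8 divides |G| = 48, consistent with Lagrange.
K contains the identity, every element's inverse is in K, and K is closed under +: it is a subgroup.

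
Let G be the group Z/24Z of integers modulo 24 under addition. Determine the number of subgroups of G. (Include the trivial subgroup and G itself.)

Subgroups of the cyclic group Z/24Z correspond bijectively to divisors of 24.
Divisors of 24: 1, 2, 3, 4, 6, 8, 12, 24.
So Z/24Z has 8 subgroups.

8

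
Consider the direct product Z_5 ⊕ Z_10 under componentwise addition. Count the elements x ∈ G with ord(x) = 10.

An element (a,b) has order lcm(ord(a), ord(b)); count pairs with lcm equal to 10.
Enumerating gives 24 such elements.

24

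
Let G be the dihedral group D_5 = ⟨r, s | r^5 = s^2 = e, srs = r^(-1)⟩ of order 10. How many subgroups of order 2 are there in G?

5

|G| = 10 and 2 | 10, so subgroups of order 2 are possible by Lagrange.
The subgroups of order 2 are: {e, r^2s}; {e, r^3s}; {e, r^4s}; {e, rs}; … (5 in all).
So G has 5 subgroups of order 2.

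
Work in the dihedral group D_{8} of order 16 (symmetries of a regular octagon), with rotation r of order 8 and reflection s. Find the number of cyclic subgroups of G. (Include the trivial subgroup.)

Each element a generates a cyclic subgroup ⟨a⟩; distinct elements may generate the same one (a cyclic group of order d has φ(d) generators).
Cyclic subgroups by order — order 1: 1; order 2: 9; order 4: 1; order 8: 1.
Total: 12.

12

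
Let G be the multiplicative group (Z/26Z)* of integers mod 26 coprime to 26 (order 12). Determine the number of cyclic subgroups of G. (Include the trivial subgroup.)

Each element a generates a cyclic subgroup ⟨a⟩; distinct elements may generate the same one (a cyclic group of order d has φ(d) generators).
Cyclic subgroups by order — order 1: 1; order 2: 1; order 3: 1; order 4: 1; order 6: 1; order 12: 1.
Total: 6.

6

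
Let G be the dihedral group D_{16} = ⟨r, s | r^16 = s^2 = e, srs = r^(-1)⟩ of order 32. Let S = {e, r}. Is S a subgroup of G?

r ∈ S but its inverse r^15 ∉ S, so S is not a subgroup.

No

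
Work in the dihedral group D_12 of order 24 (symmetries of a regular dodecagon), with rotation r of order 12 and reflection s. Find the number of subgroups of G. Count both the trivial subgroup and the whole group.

34

|G| = 24, so by Lagrange every subgroup order divides 24. Divisors: 1, 2, 3, 4, 6, 8, 12, 24.
Subgroups by order — order 1: 1; order 2: 13; order 3: 1; order 4: 7; order 6: 5; order 8: 3; order 12: 3; order 24: 1.
Total: 1 + 13 + 1 + 7 + 5 + 3 + 3 + 1 = 34.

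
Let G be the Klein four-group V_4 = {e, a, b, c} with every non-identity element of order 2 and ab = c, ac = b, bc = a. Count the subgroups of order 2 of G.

|G| = 4 and 2 | 4, so subgroups of order 2 are possible by Lagrange.
The subgroups of order 2 are: {e, a}; {e, b}; {e, c}.
So G has 3 subgroups of order 2.

3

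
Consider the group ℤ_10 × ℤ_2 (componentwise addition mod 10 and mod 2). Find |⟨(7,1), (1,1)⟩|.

10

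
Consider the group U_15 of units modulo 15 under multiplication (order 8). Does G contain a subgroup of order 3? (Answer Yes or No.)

3 does not divide |G| = 8, so by Lagrange no subgroup of order 3 exists.

No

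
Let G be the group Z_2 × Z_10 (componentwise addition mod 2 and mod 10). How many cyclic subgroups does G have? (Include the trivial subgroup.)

8

A cyclic subgroup of order d is generated by each of its φ(d) elements of order d, so the cyclic subgroups of order d number (#elements of order d)/φ(d).
Cyclic subgroups by order — order 1: 1; order 2: 3; order 5: 1; order 10: 3.
Total: 8.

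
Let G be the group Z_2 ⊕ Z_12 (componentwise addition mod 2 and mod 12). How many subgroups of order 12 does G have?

3

|G| = 24 and 12 | 24, so subgroups of order 12 are possible by Lagrange.
The subgroups of order 12 are: {(0,0), (0,1), (0,2), (0,3), (0,4), (0,5), (0,6), (0,7), (0,8), (0,9), (0,10), (0,11)}; {(0,0), (0,2), (0,4), (0,6), (0,8), (0,10), (1,0), (1,2), (1,4), (1,6), (1,8), (1,10)}; {(0,0), (0,2), (0,4), (0,6), (0,8), (0,10), (1,1), (1,3), (1,5), (1,7), (1,9), (1,11)}.
So G has 3 subgroups of order 12.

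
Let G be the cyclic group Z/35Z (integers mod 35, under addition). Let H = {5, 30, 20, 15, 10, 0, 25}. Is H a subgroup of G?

Yes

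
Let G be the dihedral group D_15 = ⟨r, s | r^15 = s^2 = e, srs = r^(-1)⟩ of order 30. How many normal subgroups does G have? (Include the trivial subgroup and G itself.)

5

G has 28 subgroups. Checking conjugation-invariance by order — order 1: 1/1 normal; order 2: 0/15 normal; order 3: 1/1 normal; order 5: 1/1 normal; order 6: 0/5 normal; order 10: 0/3 normal; order 15: 1/1 normal; order 30: 1/1 normal.
Total normal subgroups: 5.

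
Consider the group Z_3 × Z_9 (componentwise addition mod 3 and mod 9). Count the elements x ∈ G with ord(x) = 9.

An element (a,b) has order lcm(ord(a), ord(b)); count pairs with lcm equal to 9.
Enumerating gives 18 such elements.

18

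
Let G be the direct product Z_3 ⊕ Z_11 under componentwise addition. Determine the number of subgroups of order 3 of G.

1

|G| = 33 and 3 | 33, so subgroups of order 3 are possible by Lagrange.
The subgroups of order 3 are: {(0,0), (1,0), (2,0)}.
So G has 1 subgroup of order 3.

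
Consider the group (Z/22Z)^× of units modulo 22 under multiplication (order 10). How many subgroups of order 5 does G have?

1

|G| = 10 and 5 | 10, so subgroups of order 5 are possible by Lagrange.
The subgroups of order 5 are: {1, 3, 5, 9, 15}.
So G has 1 subgroup of order 5.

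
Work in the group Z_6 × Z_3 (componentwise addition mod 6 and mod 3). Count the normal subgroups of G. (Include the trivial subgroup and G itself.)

12

G is abelian, so every subgroup is normal.
G has 12 subgroups in total, hence 12 normal subgroups.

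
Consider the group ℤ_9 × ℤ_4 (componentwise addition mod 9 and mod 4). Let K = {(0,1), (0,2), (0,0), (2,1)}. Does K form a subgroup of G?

(0,1) ∈ K but its inverse (0,3) ∉ K, so K is not a subgroup.

No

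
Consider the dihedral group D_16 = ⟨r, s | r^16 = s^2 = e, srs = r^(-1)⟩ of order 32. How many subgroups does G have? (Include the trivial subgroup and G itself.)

36

|G| = 32, so by Lagrange every subgroup order divides 32. Divisors: 1, 2, 4, 8, 16, 32.
Subgroups by order — order 1: 1; order 2: 17; order 4: 9; order 8: 5; order 16: 3; order 32: 1.
Total: 1 + 17 + 9 + 5 + 3 + 1 = 36.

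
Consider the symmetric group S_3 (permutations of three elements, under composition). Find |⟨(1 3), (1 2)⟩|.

6

|⟨(1 3)⟩| = 2 and |⟨(1 2)⟩| = 2, so |H| is a multiple of lcm(2, 2) = 2 and divides |G| = 6.
Closing {(1 3), (1 2)} under the group operation gives all of G, so |H| = 6.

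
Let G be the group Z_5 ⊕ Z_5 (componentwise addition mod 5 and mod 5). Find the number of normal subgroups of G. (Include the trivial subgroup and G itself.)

G is abelian, so every subgroup is normal.
G has 8 subgroups in total, hence 8 normal subgroups.

8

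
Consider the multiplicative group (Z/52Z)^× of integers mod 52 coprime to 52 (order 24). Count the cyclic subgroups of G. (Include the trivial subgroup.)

12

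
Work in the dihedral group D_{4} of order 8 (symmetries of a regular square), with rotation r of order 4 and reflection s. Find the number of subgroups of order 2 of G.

5

|G| = 8 and 2 | 8, so subgroups of order 2 are possible by Lagrange.
The subgroups of order 2 are: {e, r^2}; {e, r^2s}; {e, r^3s}; {e, rs}; … (5 in all).
So G has 5 subgroups of order 2.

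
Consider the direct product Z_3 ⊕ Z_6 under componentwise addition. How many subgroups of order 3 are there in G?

4

|G| = 18 and 3 | 18, so subgroups of order 3 are possible by Lagrange.
The subgroups of order 3 are: {(0,0), (0,2), (0,4)}; {(0,0), (1,0), (2,0)}; {(0,0), (1,2), (2,4)}; {(0,0), (1,4), (2,2)}.
So G has 4 subgroups of order 3.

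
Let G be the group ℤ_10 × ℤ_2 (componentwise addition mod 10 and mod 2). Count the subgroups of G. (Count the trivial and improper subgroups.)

|G| = 20, so by Lagrange every subgroup order divides 20. Divisors: 1, 2, 4, 5, 10, 20.
Subgroups by order — order 1: 1; order 2: 3; order 4: 1; order 5: 1; order 10: 3; order 20: 1.
Total: 1 + 3 + 1 + 1 + 3 + 1 = 10.

10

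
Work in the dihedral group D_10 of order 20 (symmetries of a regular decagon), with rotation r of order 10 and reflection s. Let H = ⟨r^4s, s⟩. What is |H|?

|⟨r^4s⟩| = 2 and |⟨s⟩| = 2, so |H| is a multiple of lcm(2, 2) = 2 and divides |G| = 20.
Closing under the operation: H = {e, r^2, r^4, r^6, r^8, s, r^2s, r^4s, r^6s, r^8s}, so |H| = 10.

10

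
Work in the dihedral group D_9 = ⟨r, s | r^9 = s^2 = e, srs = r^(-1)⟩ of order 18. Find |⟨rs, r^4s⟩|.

6

|⟨rs⟩| = 2 and |⟨r^4s⟩| = 2, so |H| is a multiple of lcm(2, 2) = 2 and divides |G| = 18.
Closing under the operation: H = {e, r^3, r^6, rs, r^4s, r^7s}, so |H| = 6.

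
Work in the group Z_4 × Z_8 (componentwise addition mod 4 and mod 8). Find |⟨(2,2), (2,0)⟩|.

8

|⟨(2,2)⟩| = 4 and |⟨(2,0)⟩| = 2, so |H| is a multiple of lcm(4, 2) = 4 and divides |G| = 32.
Closing under the operation: H = {(0,0), (0,2), (0,4), (0,6), (2,0), (2,2), (2,4), (2,6)}, so |H| = 8.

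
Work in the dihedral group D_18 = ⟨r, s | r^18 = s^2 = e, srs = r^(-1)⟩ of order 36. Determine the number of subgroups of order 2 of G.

|G| = 36 and 2 | 36, so subgroups of order 2 are possible by Lagrange.
The subgroups of order 2 are: {e, r^10s}; {e, r^11s}; {e, r^12s}; {e, r^13s}; … (19 in all).
So G has 19 subgroups of order 2.

19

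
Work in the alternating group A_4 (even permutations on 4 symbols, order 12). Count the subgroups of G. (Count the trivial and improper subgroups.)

10

|G| = 12, so by Lagrange every subgroup order divides 12. Divisors: 1, 2, 3, 4, 6, 12.
Subgroups by order — order 1: 1; order 2: 3; order 3: 4; order 4: 1; order 6: 0; order 12: 1.
Total: 1 + 3 + 4 + 1 + 0 + 1 = 10.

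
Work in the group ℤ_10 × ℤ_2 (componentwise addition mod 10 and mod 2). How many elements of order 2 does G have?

An element (a,b) has order lcm(ord(a), ord(b)); count pairs with lcm equal to 2.
Enumerating gives 3 such elements.

3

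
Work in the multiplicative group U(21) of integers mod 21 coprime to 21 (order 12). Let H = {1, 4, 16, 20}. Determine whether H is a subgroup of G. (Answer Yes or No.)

Closure fails: 16 · 20 = 5 ∉ H. So H is not a subgroup.

No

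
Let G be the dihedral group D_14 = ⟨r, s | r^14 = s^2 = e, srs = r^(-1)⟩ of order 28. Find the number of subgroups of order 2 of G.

15

|G| = 28 and 2 | 28, so subgroups of order 2 are possible by Lagrange.
The subgroups of order 2 are: {e, r^10s}; {e, r^11s}; {e, r^12s}; {e, r^13s}; … (15 in all).
So G has 15 subgroups of order 2.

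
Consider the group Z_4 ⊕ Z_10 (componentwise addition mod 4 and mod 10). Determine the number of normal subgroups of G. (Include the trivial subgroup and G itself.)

16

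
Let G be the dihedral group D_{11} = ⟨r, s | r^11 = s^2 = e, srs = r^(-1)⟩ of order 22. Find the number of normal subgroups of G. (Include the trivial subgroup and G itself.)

3

G has 14 subgroups. Checking conjugation-invariance by order — order 1: 1/1 normal; order 2: 0/11 normal; order 11: 1/1 normal; order 22: 1/1 normal.
Total normal subgroups: 3.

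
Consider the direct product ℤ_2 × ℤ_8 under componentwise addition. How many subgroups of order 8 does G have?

3

|G| = 16 and 8 | 16, so subgroups of order 8 are possible by Lagrange.
The subgroups of order 8 are: {(0,0), (0,1), (0,2), (0,3), (0,4), (0,5), (0,6), (0,7)}; {(0,0), (0,2), (0,4), (0,6), (1,0), (1,2), (1,4), (1,6)}; {(0,0), (0,2), (0,4), (0,6), (1,1), (1,3), (1,5), (1,7)}.
So G has 3 subgroups of order 8.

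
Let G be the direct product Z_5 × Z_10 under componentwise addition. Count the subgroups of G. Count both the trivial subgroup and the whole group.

16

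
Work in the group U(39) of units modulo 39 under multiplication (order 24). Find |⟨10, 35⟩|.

|⟨10⟩| = 6 and |⟨35⟩| = 6, so |H| is a multiple of lcm(6, 6) = 6 and divides |G| = 24.
Closing under the operation: H = {1, 4, 10, 14, 16, 17, 22, 23, 25, 29, 35, 38}, so |H| = 12.

12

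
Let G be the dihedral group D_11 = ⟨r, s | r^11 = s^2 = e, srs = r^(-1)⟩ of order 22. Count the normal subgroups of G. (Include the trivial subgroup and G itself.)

3

G has 14 subgroups. Checking conjugation-invariance by order — order 1: 1/1 normal; order 2: 0/11 normal; order 11: 1/1 normal; order 22: 1/1 normal.
Total normal subgroups: 3.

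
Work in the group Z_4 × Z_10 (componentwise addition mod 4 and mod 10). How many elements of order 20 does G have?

16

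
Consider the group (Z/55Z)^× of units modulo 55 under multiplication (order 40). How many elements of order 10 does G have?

Enumerating element orders in G gives 12 elements of order 10.

12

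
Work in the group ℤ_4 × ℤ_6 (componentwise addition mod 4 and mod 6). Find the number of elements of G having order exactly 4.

4

An element (a,b) has order lcm(ord(a), ord(b)); count pairs with lcm equal to 4.
Enumerating gives 4 such elements.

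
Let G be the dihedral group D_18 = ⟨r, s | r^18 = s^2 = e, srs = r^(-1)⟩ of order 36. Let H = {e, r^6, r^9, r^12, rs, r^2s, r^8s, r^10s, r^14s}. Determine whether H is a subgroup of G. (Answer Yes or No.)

Closure fails: r^9 · r^2s = r^11s ∉ H. So H is not a subgroup.

No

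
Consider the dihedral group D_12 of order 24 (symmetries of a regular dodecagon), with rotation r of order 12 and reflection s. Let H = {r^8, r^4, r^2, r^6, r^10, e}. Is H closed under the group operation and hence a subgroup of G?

|H| = 6 divides |G| = 24, consistent with Lagrange.
H contains the identity, every element's inverse is in H, and H is closed under ·: it is a subgroup.
In fact H = ⟨r^10⟩.

Yes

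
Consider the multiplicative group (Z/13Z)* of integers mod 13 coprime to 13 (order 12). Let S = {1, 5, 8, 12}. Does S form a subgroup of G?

|S| = 4 divides |G| = 12, consistent with Lagrange.
S contains the identity, every element's inverse is in S, and S is closed under ·: it is a subgroup.
In fact S = ⟨8⟩.

Yes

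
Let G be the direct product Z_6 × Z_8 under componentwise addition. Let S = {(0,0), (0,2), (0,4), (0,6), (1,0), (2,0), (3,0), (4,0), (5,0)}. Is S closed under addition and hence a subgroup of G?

No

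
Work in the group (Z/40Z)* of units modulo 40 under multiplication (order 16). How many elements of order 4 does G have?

8

The elements of order 4 are: 3, 7, 13, 17, 23, 27, 33, 37.
That's 8.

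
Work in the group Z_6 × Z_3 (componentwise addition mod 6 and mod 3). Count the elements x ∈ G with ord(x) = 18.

0

An element (a,b) has order lcm(ord(a), ord(b)); count pairs with lcm equal to 18.
Enumerating gives 0 such elements.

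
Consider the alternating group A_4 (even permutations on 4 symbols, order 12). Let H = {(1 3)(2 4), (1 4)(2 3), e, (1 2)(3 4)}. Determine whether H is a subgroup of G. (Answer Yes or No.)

|H| = 4 divides |G| = 12, consistent with Lagrange.
H contains the identity, every element's inverse is in H, and H is closed under ∘: it is a subgroup.

Yes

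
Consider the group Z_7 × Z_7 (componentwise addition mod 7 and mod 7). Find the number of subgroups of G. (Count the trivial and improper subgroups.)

10

|G| = 49, so by Lagrange every subgroup order divides 49. Divisors: 1, 7, 49.
Subgroups by order — order 1: 1; order 7: 8; order 49: 1.
Total: 1 + 8 + 1 = 10.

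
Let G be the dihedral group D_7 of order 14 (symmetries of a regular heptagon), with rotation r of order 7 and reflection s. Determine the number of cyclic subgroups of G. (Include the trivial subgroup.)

A cyclic subgroup of order d is generated by each of its φ(d) elements of order d, so the cyclic subgroups of order d number (#elements of order d)/φ(d).
Cyclic subgroups by order — order 1: 1; order 2: 7; order 7: 1.
Total: 9.

9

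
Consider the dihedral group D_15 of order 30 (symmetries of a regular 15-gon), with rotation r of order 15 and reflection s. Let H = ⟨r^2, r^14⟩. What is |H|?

15

|⟨r^2⟩| = 15 and |⟨r^14⟩| = 15, so |H| is a multiple of lcm(15, 15) = 15 and divides |G| = 30.
Closing under the operation: H = {e, r, r^2, r^3, r^4, r^5, r^6, r^7, r^8, r^9, r^10, r^11, r^12, r^13, r^14}, so |H| = 15.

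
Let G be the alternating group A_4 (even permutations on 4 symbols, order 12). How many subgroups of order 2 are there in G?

3

|G| = 12 and 2 | 12, so subgroups of order 2 are possible by Lagrange.
The subgroups of order 2 are: {e, (1 2)(3 4)}; {e, (1 3)(2 4)}; {e, (1 4)(2 3)}.
So G has 3 subgroups of order 2.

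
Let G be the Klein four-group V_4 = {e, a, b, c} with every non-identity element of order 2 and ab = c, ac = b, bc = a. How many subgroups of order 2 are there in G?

3

|G| = 4 and 2 | 4, so subgroups of order 2 are possible by Lagrange.
The subgroups of order 2 are: {e, a}; {e, b}; {e, c}.
So G has 3 subgroups of order 2.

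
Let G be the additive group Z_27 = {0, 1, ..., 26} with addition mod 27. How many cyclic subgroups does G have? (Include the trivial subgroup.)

4

A cyclic subgroup of order d is generated by each of its φ(d) elements of order d, so the cyclic subgroups of order d number (#elements of order d)/φ(d).
Cyclic subgroups by order — order 1: 1; order 3: 1; order 9: 1; order 27: 1.
Total: 4.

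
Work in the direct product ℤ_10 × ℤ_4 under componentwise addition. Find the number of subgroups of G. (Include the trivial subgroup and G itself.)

|G| = 40, so by Lagrange every subgroup order divides 40. Divisors: 1, 2, 4, 5, 8, 10, 20, 40.
Subgroups by order — order 1: 1; order 2: 3; order 4: 3; order 5: 1; order 8: 1; order 10: 3; order 20: 3; order 40: 1.
Total: 1 + 3 + 3 + 1 + 1 + 3 + 3 + 1 = 16.

16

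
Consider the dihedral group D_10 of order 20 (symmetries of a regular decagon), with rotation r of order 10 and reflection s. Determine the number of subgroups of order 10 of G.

|G| = 20 and 10 | 20, so subgroups of order 10 are possible by Lagrange.
The subgroups of order 10 are: {e, r, r^2, r^3, r^4, r^5, r^6, r^7, r^8, r^9}; {e, r^2, r^4, r^6, r^8, s, r^2s, r^4s, r^6s, r^8s}; {e, r^2, r^4, r^6, r^8, rs, r^3s, r^5s, r^7s, r^9s}.
So G has 3 subgroups of order 10.

3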